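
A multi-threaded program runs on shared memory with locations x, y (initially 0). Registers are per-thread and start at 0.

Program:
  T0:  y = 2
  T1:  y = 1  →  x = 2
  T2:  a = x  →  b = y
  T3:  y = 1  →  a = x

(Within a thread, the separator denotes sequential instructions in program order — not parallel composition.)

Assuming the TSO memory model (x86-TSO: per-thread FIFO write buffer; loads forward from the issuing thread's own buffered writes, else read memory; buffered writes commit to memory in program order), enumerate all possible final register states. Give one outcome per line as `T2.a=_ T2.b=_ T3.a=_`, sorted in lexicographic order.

T2.a=0 T2.b=0 T3.a=0
T2.a=0 T2.b=0 T3.a=2
T2.a=0 T2.b=1 T3.a=0
T2.a=0 T2.b=1 T3.a=2
T2.a=0 T2.b=2 T3.a=0
T2.a=0 T2.b=2 T3.a=2
T2.a=2 T2.b=1 T3.a=0
T2.a=2 T2.b=1 T3.a=2
T2.a=2 T2.b=2 T3.a=0
T2.a=2 T2.b=2 T3.a=2

outcome vector order: (T2.a,T2.b,T3.a)
|TSO outcomes| = 10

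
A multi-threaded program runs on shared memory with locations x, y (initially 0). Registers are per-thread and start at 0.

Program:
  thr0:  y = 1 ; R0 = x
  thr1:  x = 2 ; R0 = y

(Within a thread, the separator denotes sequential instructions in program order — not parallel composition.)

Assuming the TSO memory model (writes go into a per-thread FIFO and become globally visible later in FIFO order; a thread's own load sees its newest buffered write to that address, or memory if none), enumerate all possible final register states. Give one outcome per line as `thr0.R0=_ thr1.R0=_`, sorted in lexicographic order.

outcome vector order: (thr0.R0,thr1.R0)
|TSO outcomes| = 4

thr0.R0=0 thr1.R0=0
thr0.R0=0 thr1.R0=1
thr0.R0=2 thr1.R0=0
thr0.R0=2 thr1.R0=1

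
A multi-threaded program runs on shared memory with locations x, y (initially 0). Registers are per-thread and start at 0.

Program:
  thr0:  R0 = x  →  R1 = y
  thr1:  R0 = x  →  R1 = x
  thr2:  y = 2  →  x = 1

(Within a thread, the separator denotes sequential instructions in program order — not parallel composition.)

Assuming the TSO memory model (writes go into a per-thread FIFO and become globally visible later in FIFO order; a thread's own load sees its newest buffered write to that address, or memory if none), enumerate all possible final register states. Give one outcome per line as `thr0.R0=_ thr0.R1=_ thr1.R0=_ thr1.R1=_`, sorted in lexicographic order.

outcome vector order: (thr0.R0,thr0.R1,thr1.R0,thr1.R1)
|TSO outcomes| = 9

thr0.R0=0 thr0.R1=0 thr1.R0=0 thr1.R1=0
thr0.R0=0 thr0.R1=0 thr1.R0=0 thr1.R1=1
thr0.R0=0 thr0.R1=0 thr1.R0=1 thr1.R1=1
thr0.R0=0 thr0.R1=2 thr1.R0=0 thr1.R1=0
thr0.R0=0 thr0.R1=2 thr1.R0=0 thr1.R1=1
thr0.R0=0 thr0.R1=2 thr1.R0=1 thr1.R1=1
thr0.R0=1 thr0.R1=2 thr1.R0=0 thr1.R1=0
thr0.R0=1 thr0.R1=2 thr1.R0=0 thr1.R1=1
thr0.R0=1 thr0.R1=2 thr1.R0=1 thr1.R1=1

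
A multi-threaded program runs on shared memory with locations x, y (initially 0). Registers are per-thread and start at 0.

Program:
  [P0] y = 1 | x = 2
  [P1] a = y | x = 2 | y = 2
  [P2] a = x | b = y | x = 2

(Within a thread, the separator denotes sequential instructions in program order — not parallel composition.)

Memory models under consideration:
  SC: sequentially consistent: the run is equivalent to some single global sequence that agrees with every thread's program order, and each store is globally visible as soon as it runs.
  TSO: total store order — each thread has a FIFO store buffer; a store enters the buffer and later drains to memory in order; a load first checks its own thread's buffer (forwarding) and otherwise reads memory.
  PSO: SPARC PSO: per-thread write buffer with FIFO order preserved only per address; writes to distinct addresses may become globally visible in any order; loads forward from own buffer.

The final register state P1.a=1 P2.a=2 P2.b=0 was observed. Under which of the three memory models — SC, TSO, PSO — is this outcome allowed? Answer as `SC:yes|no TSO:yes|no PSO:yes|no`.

outcome vector order: (P1.a,P2.a,P2.b)
SC: 11 outcomes — {<0 0 0>; <0 0 1>; <0 0 2>; <0 2 0>; <0 2 1>; <0 2 2>; <1 0 0>; <1 0 1>; <1 0 2>; <1 2 1>; <1 2 2>}
TSO: 11 outcomes — {<0 0 0>; <0 0 1>; <0 0 2>; <0 2 0>; <0 2 1>; <0 2 2>; <1 0 0>; <1 0 1>; <1 0 2>; <1 2 1>; <1 2 2>}
PSO: 12 outcomes — {<0 0 0>; <0 0 1>; <0 0 2>; <0 2 0>; <0 2 1>; <0 2 2>; <1 0 0>; <1 0 1>; <1 0 2>; <1 2 0>; <1 2 1>; <1 2 2>}
target <1 2 0> ∈ {PSO}

SC:no TSO:no PSO:yes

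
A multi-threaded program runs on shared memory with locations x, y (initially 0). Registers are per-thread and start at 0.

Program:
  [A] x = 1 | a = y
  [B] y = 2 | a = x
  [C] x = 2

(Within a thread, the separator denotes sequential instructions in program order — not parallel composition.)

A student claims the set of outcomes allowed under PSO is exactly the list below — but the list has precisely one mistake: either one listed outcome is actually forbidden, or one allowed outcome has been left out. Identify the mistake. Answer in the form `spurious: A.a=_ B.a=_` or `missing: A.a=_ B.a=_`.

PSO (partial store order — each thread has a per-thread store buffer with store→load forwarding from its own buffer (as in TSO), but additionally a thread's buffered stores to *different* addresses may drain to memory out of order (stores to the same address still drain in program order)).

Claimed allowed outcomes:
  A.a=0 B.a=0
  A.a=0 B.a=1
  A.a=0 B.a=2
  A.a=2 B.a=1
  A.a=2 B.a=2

missing: A.a=2 B.a=0

outcome vector order: (A.a,B.a)
PSO: 6 outcomes — {(0,0), (0,1), (0,2), (2,0), (2,1), (2,2)}
PSO∖claimed = {(2,0)}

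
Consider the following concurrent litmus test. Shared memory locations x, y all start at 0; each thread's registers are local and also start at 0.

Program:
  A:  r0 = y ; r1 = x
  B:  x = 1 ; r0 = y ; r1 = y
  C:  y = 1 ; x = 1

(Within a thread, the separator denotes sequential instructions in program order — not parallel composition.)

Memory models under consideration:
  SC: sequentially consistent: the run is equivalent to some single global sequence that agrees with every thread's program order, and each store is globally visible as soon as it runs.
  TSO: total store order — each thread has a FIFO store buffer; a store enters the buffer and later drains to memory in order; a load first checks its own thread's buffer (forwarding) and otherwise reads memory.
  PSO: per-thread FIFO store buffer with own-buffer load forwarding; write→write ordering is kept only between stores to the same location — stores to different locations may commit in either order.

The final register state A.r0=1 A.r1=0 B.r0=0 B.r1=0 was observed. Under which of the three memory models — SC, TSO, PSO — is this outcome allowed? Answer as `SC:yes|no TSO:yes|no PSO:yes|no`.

outcome vector order: (A.r0,A.r1,B.r0,B.r1)
SC: 10 outcomes — {0/0/0/0, 0/0/0/1, 0/0/1/1, 0/1/0/0, 0/1/0/1, 0/1/1/1, 1/0/1/1, 1/1/0/0, 1/1/0/1, 1/1/1/1}
TSO: 12 outcomes — {0/0/0/0, 0/0/0/1, 0/0/1/1, 0/1/0/0, 0/1/0/1, 0/1/1/1, 1/0/0/0, 1/0/0/1, 1/0/1/1, 1/1/0/0, 1/1/0/1, 1/1/1/1}
PSO: 12 outcomes — {0/0/0/0, 0/0/0/1, 0/0/1/1, 0/1/0/0, 0/1/0/1, 0/1/1/1, 1/0/0/0, 1/0/0/1, 1/0/1/1, 1/1/0/0, 1/1/0/1, 1/1/1/1}
target 1/0/0/0 ∈ {TSO,PSO}

SC:no TSO:yes PSO:yes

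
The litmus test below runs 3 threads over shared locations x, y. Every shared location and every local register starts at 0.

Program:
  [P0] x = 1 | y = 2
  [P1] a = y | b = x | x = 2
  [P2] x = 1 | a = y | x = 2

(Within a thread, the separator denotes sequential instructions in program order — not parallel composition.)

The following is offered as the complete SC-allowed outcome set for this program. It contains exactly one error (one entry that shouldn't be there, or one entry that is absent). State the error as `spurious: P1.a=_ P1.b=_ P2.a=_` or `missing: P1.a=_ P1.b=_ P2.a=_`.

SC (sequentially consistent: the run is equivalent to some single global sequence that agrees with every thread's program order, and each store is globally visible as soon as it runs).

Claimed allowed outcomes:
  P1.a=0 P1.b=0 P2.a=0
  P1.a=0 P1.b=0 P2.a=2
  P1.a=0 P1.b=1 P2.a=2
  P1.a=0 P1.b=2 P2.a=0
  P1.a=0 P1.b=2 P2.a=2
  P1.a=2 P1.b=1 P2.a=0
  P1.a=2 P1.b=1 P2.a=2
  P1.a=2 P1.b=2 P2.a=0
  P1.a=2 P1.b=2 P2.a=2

missing: P1.a=0 P1.b=1 P2.a=0

outcome vector order: (P1.a,P1.b,P2.a)
[SC] allowed = {0/0/0 0/0/2 0/1/0 0/1/2 0/2/0 0/2/2 2/1/0 2/1/2 2/2/0 2/2/2}
SC∖claimed = {0/1/0}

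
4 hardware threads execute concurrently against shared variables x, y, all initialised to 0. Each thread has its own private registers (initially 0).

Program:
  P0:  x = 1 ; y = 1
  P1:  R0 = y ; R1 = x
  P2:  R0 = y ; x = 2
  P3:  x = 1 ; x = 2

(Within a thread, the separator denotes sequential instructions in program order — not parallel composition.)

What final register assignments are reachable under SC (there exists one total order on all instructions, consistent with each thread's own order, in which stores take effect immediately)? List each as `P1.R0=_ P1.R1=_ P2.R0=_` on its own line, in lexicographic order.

outcome vector order: (P1.R0,P1.R1,P2.R0)
|SC outcomes| = 10

P1.R0=0 P1.R1=0 P2.R0=0
P1.R0=0 P1.R1=0 P2.R0=1
P1.R0=0 P1.R1=1 P2.R0=0
P1.R0=0 P1.R1=1 P2.R0=1
P1.R0=0 P1.R1=2 P2.R0=0
P1.R0=0 P1.R1=2 P2.R0=1
P1.R0=1 P1.R1=1 P2.R0=0
P1.R0=1 P1.R1=1 P2.R0=1
P1.R0=1 P1.R1=2 P2.R0=0
P1.R0=1 P1.R1=2 P2.R0=1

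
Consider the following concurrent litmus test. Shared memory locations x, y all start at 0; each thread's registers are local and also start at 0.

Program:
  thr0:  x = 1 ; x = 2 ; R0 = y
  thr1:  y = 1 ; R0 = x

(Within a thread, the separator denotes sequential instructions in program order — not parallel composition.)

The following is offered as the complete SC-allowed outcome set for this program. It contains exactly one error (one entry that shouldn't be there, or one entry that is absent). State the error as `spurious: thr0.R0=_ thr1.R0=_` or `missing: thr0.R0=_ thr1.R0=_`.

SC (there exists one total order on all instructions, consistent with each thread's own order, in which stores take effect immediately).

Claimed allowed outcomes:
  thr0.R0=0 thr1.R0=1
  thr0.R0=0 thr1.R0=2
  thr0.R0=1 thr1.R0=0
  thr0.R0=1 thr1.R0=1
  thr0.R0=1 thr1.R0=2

outcome vector order: (thr0.R0,thr1.R0)
under SC → <0 2> <1 0> <1 1> <1 2>
claimed∖SC = {<0 1>}

spurious: thr0.R0=0 thr1.R0=1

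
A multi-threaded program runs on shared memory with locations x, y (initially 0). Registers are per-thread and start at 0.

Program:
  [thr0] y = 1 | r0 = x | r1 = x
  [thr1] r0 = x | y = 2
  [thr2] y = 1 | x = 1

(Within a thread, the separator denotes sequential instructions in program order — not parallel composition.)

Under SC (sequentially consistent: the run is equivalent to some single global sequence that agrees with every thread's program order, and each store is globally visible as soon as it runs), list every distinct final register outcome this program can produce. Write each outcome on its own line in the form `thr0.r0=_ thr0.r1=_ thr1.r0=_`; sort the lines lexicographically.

thr0.r0=0 thr0.r1=0 thr1.r0=0
thr0.r0=0 thr0.r1=0 thr1.r0=1
thr0.r0=0 thr0.r1=1 thr1.r0=0
thr0.r0=0 thr0.r1=1 thr1.r0=1
thr0.r0=1 thr0.r1=1 thr1.r0=0
thr0.r0=1 thr0.r1=1 thr1.r0=1

outcome vector order: (thr0.r0,thr0.r1,thr1.r0)
|SC outcomes| = 6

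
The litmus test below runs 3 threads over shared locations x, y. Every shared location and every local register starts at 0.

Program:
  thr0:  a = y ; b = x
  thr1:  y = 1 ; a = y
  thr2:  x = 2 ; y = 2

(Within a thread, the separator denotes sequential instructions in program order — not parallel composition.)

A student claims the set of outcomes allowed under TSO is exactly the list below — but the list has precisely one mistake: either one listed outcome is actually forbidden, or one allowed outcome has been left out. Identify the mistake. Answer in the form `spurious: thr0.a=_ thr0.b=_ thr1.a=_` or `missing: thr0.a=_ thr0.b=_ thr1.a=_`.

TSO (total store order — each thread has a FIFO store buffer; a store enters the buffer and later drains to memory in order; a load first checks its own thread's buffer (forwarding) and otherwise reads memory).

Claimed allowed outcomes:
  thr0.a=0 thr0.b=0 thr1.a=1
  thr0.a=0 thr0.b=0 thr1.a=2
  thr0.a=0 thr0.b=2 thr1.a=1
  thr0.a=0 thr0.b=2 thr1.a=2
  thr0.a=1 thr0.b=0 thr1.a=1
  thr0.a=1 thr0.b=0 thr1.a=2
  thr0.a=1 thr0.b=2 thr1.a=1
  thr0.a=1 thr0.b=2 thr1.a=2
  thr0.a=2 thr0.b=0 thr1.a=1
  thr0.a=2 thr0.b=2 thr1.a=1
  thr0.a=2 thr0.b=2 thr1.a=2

spurious: thr0.a=2 thr0.b=0 thr1.a=1

outcome vector order: (thr0.a,thr0.b,thr1.a)
TSO: 10 outcomes — {(0,0,1), (0,0,2), (0,2,1), (0,2,2), (1,0,1), (1,0,2), (1,2,1), (1,2,2), (2,2,1), (2,2,2)}
claimed∖TSO = {(2,0,1)}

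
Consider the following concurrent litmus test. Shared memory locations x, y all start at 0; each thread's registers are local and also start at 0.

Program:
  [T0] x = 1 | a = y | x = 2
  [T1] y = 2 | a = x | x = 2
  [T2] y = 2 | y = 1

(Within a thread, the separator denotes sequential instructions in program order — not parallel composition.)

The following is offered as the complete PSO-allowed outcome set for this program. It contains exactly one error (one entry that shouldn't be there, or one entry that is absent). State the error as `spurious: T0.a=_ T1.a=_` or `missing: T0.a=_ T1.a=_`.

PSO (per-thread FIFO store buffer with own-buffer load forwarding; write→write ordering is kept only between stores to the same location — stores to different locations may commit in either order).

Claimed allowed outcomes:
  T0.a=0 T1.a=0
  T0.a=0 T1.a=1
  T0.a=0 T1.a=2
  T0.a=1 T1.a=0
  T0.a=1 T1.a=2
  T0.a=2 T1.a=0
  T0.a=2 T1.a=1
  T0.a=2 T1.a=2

outcome vector order: (T0.a,T1.a)
under PSO → 00; 01; 02; 10; 11; 12; 20; 21; 22
PSO∖claimed = {11}

missing: T0.a=1 T1.a=1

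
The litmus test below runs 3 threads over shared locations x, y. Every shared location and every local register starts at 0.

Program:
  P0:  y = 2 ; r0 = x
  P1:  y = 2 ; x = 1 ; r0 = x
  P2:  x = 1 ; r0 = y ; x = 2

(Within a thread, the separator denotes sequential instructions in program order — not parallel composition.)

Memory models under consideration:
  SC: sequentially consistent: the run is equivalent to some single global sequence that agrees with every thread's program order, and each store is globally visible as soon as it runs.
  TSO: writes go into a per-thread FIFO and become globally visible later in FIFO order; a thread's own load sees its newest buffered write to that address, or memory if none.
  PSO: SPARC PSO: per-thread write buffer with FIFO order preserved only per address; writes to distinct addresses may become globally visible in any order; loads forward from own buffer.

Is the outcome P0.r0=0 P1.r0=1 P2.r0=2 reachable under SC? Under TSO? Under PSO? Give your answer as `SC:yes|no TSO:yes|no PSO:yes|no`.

SC:yes TSO:yes PSO:yes

outcome vector order: (P0.r0,P1.r0,P2.r0)
under SC → (0,1,2); (0,2,2); (1,1,0); (1,1,2); (1,2,0); (1,2,2); (2,1,0); (2,1,2); (2,2,0); (2,2,2)
under TSO → (0,1,0); (0,1,2); (0,2,0); (0,2,2); (1,1,0); (1,1,2); (1,2,0); (1,2,2); (2,1,0); (2,1,2); (2,2,0); (2,2,2)
under PSO → (0,1,0); (0,1,2); (0,2,0); (0,2,2); (1,1,0); (1,1,2); (1,2,0); (1,2,2); (2,1,0); (2,1,2); (2,2,0); (2,2,2)
target (0,1,2) ∈ {SC,TSO,PSO}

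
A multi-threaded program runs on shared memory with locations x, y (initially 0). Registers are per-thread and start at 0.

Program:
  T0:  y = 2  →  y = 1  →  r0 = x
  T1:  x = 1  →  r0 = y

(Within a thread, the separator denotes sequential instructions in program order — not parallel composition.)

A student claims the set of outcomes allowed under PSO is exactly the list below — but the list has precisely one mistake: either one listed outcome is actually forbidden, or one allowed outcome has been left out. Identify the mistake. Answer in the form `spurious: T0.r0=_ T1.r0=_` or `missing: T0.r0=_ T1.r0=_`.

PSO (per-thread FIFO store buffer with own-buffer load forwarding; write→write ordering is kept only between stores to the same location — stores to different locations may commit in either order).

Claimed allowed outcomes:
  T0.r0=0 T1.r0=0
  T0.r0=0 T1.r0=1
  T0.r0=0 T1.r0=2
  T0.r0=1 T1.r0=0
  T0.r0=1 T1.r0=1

outcome vector order: (T0.r0,T1.r0)
PSO: 6 outcomes — {0/0 0/1 0/2 1/0 1/1 1/2}
PSO∖claimed = {1/2}

missing: T0.r0=1 T1.r0=2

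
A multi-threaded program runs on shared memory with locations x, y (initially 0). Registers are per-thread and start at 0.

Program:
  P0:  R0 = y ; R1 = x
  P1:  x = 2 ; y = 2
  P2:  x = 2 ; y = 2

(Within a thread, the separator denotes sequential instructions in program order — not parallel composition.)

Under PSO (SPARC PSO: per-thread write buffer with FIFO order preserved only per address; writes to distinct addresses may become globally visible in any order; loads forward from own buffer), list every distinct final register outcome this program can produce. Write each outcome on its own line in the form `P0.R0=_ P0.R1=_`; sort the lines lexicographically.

outcome vector order: (P0.R0,P0.R1)
|PSO outcomes| = 4

P0.R0=0 P0.R1=0
P0.R0=0 P0.R1=2
P0.R0=2 P0.R1=0
P0.R0=2 P0.R1=2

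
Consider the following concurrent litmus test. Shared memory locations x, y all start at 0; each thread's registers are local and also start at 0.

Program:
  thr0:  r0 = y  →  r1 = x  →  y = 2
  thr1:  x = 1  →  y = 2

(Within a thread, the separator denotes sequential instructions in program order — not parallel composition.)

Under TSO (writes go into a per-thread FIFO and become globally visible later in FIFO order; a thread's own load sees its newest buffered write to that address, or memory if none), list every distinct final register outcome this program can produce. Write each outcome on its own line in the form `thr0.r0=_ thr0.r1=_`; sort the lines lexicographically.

outcome vector order: (thr0.r0,thr0.r1)
|TSO outcomes| = 3

thr0.r0=0 thr0.r1=0
thr0.r0=0 thr0.r1=1
thr0.r0=2 thr0.r1=1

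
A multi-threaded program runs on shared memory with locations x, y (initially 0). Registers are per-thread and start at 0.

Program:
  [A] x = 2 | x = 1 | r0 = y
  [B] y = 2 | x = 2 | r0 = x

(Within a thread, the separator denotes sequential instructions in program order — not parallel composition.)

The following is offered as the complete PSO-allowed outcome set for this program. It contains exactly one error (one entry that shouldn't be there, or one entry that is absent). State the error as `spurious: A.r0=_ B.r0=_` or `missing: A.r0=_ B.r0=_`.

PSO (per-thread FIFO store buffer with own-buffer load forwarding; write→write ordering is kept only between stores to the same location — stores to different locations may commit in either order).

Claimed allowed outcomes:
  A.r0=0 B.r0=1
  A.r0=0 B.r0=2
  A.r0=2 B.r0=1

missing: A.r0=2 B.r0=2

outcome vector order: (A.r0,B.r0)
PSO: 4 outcomes — {(0,1) (0,2) (2,1) (2,2)}
PSO∖claimed = {(2,2)}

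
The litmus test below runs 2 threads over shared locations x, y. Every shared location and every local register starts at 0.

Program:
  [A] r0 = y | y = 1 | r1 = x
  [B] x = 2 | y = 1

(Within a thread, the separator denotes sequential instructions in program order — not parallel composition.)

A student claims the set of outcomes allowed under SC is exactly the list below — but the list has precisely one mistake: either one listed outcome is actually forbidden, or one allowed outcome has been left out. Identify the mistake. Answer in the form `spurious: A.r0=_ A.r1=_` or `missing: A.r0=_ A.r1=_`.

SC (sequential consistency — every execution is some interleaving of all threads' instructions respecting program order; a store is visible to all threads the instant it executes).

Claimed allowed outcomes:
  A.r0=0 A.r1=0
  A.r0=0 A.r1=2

outcome vector order: (A.r0,A.r1)
under SC → 0/0 0/2 1/2
SC∖claimed = {1/2}

missing: A.r0=1 A.r1=2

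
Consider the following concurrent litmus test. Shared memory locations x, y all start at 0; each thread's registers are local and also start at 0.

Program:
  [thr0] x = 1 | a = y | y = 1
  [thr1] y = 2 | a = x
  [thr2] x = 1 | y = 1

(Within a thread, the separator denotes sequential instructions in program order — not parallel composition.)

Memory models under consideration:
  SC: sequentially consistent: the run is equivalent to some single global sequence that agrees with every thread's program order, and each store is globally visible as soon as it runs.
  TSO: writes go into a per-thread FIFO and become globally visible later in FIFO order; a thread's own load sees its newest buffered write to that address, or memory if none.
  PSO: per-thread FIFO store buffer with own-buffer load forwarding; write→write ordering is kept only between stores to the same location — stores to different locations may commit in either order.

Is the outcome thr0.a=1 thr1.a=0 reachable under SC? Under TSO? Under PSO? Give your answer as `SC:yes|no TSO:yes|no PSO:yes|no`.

SC:yes TSO:yes PSO:yes

outcome vector order: (thr0.a,thr1.a)
[SC] allowed = {0/1 1/0 1/1 2/0 2/1}
[TSO] allowed = {0/0 0/1 1/0 1/1 2/0 2/1}
[PSO] allowed = {0/0 0/1 1/0 1/1 2/0 2/1}
target 1/0 ∈ {SC,TSO,PSO}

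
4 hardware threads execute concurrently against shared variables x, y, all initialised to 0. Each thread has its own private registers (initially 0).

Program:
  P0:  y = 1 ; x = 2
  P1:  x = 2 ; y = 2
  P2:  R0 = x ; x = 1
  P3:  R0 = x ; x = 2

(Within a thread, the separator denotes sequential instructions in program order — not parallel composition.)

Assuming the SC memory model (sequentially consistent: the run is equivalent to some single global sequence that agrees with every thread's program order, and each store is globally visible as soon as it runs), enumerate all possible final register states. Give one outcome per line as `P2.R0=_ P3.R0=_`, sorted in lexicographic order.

outcome vector order: (P2.R0,P3.R0)
|SC outcomes| = 6

P2.R0=0 P3.R0=0
P2.R0=0 P3.R0=1
P2.R0=0 P3.R0=2
P2.R0=2 P3.R0=0
P2.R0=2 P3.R0=1
P2.R0=2 P3.R0=2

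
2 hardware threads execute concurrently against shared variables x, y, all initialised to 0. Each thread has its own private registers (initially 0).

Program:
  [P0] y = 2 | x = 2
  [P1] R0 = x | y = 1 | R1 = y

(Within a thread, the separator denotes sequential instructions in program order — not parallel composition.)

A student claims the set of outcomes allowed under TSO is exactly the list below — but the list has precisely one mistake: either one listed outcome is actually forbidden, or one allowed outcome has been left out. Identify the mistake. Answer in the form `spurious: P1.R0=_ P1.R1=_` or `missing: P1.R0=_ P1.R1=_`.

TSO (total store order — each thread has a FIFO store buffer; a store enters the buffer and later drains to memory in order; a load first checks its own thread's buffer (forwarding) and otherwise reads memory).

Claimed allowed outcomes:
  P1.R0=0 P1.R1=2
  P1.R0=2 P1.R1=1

outcome vector order: (P1.R0,P1.R1)
under TSO → <0 1> <0 2> <2 1>
TSO∖claimed = {<0 1>}

missing: P1.R0=0 P1.R1=1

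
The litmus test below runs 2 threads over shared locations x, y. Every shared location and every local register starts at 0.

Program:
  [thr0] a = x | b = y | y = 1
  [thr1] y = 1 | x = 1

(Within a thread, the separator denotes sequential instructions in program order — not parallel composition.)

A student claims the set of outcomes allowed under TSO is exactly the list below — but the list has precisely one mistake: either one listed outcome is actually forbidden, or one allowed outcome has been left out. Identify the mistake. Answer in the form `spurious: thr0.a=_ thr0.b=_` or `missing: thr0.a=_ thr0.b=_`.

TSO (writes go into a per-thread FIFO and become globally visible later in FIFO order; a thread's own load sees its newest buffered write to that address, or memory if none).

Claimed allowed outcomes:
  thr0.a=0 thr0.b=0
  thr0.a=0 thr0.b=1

missing: thr0.a=1 thr0.b=1

outcome vector order: (thr0.a,thr0.b)
TSO (3): 0/0 0/1 1/1
TSO∖claimed = {1/1}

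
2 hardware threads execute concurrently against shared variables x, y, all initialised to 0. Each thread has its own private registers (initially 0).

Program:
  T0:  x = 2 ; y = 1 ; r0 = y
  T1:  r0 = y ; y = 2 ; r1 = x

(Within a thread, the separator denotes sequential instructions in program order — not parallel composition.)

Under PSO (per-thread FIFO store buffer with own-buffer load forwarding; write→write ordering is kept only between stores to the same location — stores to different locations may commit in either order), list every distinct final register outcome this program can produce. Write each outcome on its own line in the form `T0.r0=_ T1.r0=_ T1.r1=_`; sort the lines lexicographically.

T0.r0=1 T1.r0=0 T1.r1=0
T0.r0=1 T1.r0=0 T1.r1=2
T0.r0=1 T1.r0=1 T1.r1=0
T0.r0=1 T1.r0=1 T1.r1=2
T0.r0=2 T1.r0=0 T1.r1=0
T0.r0=2 T1.r0=0 T1.r1=2
T0.r0=2 T1.r0=1 T1.r1=0
T0.r0=2 T1.r0=1 T1.r1=2

outcome vector order: (T0.r0,T1.r0,T1.r1)
|PSO outcomes| = 8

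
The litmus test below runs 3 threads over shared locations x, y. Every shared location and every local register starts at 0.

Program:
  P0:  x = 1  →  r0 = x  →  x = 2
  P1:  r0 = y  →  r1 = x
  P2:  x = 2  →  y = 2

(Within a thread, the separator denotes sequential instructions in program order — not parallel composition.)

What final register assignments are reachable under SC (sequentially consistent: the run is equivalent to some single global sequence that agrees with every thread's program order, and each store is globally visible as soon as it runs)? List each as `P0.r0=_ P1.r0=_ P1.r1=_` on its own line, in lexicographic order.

P0.r0=1 P1.r0=0 P1.r1=0
P0.r0=1 P1.r0=0 P1.r1=1
P0.r0=1 P1.r0=0 P1.r1=2
P0.r0=1 P1.r0=2 P1.r1=1
P0.r0=1 P1.r0=2 P1.r1=2
P0.r0=2 P1.r0=0 P1.r1=0
P0.r0=2 P1.r0=0 P1.r1=1
P0.r0=2 P1.r0=0 P1.r1=2
P0.r0=2 P1.r0=2 P1.r1=2

outcome vector order: (P0.r0,P1.r0,P1.r1)
|SC outcomes| = 9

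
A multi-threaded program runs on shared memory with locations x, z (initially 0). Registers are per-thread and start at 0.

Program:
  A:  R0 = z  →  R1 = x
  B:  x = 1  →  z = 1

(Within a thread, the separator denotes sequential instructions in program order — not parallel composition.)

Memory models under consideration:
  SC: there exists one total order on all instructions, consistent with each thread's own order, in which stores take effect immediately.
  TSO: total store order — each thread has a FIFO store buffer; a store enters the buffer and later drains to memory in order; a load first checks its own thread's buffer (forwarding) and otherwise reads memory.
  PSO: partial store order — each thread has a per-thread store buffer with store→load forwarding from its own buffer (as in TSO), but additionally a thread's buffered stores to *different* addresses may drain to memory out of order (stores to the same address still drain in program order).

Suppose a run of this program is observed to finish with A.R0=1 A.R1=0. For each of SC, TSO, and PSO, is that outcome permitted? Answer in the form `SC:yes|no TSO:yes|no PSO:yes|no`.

SC:no TSO:no PSO:yes

outcome vector order: (A.R0,A.R1)
[SC] allowed = {00; 01; 11}
[TSO] allowed = {00; 01; 11}
[PSO] allowed = {00; 01; 10; 11}
target 10 ∈ {PSO}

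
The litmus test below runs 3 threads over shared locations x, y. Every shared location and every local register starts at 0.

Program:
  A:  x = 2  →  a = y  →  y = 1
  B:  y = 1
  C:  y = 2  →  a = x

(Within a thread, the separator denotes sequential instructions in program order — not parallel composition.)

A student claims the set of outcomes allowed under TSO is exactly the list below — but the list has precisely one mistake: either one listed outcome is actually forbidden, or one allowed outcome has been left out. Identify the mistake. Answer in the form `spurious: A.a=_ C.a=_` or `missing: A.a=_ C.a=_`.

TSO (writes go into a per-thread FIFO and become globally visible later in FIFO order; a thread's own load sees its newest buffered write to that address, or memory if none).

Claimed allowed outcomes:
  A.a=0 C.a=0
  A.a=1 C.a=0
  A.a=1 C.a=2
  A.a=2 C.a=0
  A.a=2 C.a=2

missing: A.a=0 C.a=2

outcome vector order: (A.a,C.a)
TSO: 6 outcomes — {(0,0), (0,2), (1,0), (1,2), (2,0), (2,2)}
TSO∖claimed = {(0,2)}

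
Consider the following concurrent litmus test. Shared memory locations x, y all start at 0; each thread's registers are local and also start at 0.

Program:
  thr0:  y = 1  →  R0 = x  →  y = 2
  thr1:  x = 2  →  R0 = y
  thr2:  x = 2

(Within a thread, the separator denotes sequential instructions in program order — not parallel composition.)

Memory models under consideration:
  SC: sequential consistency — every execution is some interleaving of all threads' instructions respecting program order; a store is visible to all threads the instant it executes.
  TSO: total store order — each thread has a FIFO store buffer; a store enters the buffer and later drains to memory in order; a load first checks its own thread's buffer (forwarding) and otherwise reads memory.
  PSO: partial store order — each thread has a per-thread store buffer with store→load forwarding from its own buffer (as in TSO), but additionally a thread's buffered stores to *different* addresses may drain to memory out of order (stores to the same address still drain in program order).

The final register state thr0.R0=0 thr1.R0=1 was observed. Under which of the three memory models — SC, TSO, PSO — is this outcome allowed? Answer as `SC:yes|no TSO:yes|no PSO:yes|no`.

outcome vector order: (thr0.R0,thr1.R0)
SC: 5 outcomes — {(0,1); (0,2); (2,0); (2,1); (2,2)}
TSO: 6 outcomes — {(0,0); (0,1); (0,2); (2,0); (2,1); (2,2)}
PSO: 6 outcomes — {(0,0); (0,1); (0,2); (2,0); (2,1); (2,2)}
target (0,1) ∈ {SC,TSO,PSO}

SC:yes TSO:yes PSO:yes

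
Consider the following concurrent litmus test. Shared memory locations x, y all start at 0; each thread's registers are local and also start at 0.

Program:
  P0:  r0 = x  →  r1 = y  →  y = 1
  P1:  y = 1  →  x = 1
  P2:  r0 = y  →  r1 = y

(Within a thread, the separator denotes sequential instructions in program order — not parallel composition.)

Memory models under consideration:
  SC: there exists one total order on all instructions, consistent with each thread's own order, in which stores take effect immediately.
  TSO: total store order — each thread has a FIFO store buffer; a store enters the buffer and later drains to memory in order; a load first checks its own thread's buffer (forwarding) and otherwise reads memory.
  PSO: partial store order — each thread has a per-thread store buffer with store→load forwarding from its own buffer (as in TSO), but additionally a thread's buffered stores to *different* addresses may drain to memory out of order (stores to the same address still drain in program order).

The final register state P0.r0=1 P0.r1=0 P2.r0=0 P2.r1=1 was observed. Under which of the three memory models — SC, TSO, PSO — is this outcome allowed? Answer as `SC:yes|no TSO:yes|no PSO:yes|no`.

outcome vector order: (P0.r0,P0.r1,P2.r0,P2.r1)
[SC] allowed = {0/0/0/0 0/0/0/1 0/0/1/1 0/1/0/0 0/1/0/1 0/1/1/1 1/1/0/0 1/1/0/1 1/1/1/1}
[TSO] allowed = {0/0/0/0 0/0/0/1 0/0/1/1 0/1/0/0 0/1/0/1 0/1/1/1 1/1/0/0 1/1/0/1 1/1/1/1}
[PSO] allowed = {0/0/0/0 0/0/0/1 0/0/1/1 0/1/0/0 0/1/0/1 0/1/1/1 1/0/0/0 1/0/0/1 1/0/1/1 1/1/0/0 1/1/0/1 1/1/1/1}
target 1/0/0/1 ∈ {PSO}

SC:no TSO:no PSO:yes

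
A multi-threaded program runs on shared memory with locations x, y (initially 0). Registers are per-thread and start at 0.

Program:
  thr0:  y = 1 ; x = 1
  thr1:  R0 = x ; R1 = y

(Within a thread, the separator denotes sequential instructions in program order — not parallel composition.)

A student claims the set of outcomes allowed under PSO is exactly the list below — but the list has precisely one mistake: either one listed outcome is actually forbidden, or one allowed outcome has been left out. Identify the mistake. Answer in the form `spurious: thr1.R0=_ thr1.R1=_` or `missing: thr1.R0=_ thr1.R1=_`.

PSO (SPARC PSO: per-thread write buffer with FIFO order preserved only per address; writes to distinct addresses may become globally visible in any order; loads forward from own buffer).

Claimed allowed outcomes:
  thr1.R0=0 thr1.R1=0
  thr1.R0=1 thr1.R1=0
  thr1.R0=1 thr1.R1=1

missing: thr1.R0=0 thr1.R1=1

outcome vector order: (thr1.R0,thr1.R1)
PSO: 4 outcomes — {00, 01, 10, 11}
PSO∖claimed = {01}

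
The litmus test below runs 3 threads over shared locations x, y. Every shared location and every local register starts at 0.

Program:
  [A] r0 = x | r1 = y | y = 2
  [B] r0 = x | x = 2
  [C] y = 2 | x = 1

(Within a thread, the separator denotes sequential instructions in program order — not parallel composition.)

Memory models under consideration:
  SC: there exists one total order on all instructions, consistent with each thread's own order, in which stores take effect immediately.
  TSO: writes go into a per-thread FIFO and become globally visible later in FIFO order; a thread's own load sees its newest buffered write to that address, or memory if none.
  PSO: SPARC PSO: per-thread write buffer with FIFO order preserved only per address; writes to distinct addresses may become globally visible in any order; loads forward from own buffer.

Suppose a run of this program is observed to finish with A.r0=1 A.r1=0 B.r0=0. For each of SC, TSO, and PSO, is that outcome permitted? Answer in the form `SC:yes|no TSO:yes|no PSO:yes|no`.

outcome vector order: (A.r0,A.r1,B.r0)
SC: 9 outcomes — {<0 0 0> <0 0 1> <0 2 0> <0 2 1> <1 2 0> <1 2 1> <2 0 0> <2 2 0> <2 2 1>}
TSO: 9 outcomes — {<0 0 0> <0 0 1> <0 2 0> <0 2 1> <1 2 0> <1 2 1> <2 0 0> <2 2 0> <2 2 1>}
PSO: 12 outcomes — {<0 0 0> <0 0 1> <0 2 0> <0 2 1> <1 0 0> <1 0 1> <1 2 0> <1 2 1> <2 0 0> <2 0 1> <2 2 0> <2 2 1>}
target <1 0 0> ∈ {PSO}

SC:no TSO:no PSO:yes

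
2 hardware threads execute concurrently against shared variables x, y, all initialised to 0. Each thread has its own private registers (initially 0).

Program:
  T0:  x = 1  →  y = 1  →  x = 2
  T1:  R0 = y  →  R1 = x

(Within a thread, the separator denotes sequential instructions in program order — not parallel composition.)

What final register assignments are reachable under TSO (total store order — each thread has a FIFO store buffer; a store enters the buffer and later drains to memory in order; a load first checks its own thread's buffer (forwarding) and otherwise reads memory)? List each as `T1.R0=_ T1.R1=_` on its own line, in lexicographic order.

outcome vector order: (T1.R0,T1.R1)
|TSO outcomes| = 5

T1.R0=0 T1.R1=0
T1.R0=0 T1.R1=1
T1.R0=0 T1.R1=2
T1.R0=1 T1.R1=1
T1.R0=1 T1.R1=2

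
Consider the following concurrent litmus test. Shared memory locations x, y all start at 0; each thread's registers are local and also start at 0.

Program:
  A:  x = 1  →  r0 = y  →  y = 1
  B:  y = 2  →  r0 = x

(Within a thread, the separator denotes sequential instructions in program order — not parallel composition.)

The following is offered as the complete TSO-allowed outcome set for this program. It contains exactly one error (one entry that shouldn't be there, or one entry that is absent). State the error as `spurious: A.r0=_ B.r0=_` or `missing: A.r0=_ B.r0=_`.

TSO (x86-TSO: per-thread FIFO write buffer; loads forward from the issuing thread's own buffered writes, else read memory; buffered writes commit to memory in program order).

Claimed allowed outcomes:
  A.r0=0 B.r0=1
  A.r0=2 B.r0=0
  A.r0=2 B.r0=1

missing: A.r0=0 B.r0=0

outcome vector order: (A.r0,B.r0)
under TSO → 0/0 0/1 2/0 2/1
TSO∖claimed = {0/0}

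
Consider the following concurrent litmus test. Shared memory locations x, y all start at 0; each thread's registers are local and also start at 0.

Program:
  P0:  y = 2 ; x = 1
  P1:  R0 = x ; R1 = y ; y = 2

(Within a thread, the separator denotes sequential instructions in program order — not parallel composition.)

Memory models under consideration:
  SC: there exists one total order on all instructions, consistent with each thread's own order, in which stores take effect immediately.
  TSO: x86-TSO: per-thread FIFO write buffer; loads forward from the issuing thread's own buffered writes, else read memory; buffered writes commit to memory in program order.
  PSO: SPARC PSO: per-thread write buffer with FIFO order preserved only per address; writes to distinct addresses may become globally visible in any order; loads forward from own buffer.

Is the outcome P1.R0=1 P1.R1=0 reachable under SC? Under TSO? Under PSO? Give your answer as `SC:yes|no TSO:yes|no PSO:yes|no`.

SC:no TSO:no PSO:yes

outcome vector order: (P1.R0,P1.R1)
SC (3): 00, 02, 12
TSO (3): 00, 02, 12
PSO (4): 00, 02, 10, 12
target 10 ∈ {PSO}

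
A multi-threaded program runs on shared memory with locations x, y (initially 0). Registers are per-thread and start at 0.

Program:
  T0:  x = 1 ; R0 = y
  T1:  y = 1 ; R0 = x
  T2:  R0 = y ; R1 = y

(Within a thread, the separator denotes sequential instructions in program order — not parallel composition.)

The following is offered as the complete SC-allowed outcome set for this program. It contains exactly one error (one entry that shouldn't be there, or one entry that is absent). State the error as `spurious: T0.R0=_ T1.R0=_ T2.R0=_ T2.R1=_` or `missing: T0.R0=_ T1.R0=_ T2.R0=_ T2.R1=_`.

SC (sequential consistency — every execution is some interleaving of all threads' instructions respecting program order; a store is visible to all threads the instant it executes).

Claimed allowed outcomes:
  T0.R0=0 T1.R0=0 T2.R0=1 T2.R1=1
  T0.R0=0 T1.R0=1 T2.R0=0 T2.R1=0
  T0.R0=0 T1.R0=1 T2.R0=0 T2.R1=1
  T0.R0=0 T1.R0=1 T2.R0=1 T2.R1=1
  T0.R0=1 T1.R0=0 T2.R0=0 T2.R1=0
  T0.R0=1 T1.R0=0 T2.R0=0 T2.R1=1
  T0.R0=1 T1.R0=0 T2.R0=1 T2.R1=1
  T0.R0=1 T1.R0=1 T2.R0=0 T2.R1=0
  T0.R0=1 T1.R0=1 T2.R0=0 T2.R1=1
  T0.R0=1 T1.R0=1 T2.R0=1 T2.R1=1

outcome vector order: (T0.R0,T1.R0,T2.R0,T2.R1)
SC (9): 0100; 0101; 0111; 1000; 1001; 1011; 1100; 1101; 1111
claimed∖SC = {0011}

spurious: T0.R0=0 T1.R0=0 T2.R0=1 T2.R1=1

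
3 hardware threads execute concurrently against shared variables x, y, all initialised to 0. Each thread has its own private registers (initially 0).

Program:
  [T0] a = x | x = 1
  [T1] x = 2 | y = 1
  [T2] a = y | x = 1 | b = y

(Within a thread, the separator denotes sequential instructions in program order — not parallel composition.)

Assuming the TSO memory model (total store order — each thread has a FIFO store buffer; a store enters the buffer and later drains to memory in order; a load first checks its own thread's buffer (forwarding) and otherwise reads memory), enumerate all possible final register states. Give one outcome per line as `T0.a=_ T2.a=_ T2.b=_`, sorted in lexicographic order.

outcome vector order: (T0.a,T2.a,T2.b)
|TSO outcomes| = 9

T0.a=0 T2.a=0 T2.b=0
T0.a=0 T2.a=0 T2.b=1
T0.a=0 T2.a=1 T2.b=1
T0.a=1 T2.a=0 T2.b=0
T0.a=1 T2.a=0 T2.b=1
T0.a=1 T2.a=1 T2.b=1
T0.a=2 T2.a=0 T2.b=0
T0.a=2 T2.a=0 T2.b=1
T0.a=2 T2.a=1 T2.b=1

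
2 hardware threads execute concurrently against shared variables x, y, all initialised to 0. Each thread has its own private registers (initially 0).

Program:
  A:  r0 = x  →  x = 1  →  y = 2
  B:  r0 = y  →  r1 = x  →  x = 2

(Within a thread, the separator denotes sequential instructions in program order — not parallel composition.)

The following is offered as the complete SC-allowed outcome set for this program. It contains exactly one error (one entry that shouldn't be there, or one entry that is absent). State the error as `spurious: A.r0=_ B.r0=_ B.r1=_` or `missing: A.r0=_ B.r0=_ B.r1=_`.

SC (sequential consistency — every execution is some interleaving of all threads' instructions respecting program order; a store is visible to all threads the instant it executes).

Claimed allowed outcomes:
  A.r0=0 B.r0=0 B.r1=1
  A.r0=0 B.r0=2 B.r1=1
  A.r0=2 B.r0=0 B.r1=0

outcome vector order: (A.r0,B.r0,B.r1)
under SC → 000; 001; 021; 200
SC∖claimed = {000}

missing: A.r0=0 B.r0=0 B.r1=0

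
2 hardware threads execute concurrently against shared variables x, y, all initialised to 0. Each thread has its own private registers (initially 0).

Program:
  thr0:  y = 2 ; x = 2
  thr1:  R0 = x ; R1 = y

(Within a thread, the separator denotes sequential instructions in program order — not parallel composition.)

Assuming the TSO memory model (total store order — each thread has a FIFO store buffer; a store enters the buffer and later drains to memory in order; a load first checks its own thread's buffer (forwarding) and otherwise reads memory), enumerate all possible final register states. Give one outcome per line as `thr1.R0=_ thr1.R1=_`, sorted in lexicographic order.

outcome vector order: (thr1.R0,thr1.R1)
|TSO outcomes| = 3

thr1.R0=0 thr1.R1=0
thr1.R0=0 thr1.R1=2
thr1.R0=2 thr1.R1=2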